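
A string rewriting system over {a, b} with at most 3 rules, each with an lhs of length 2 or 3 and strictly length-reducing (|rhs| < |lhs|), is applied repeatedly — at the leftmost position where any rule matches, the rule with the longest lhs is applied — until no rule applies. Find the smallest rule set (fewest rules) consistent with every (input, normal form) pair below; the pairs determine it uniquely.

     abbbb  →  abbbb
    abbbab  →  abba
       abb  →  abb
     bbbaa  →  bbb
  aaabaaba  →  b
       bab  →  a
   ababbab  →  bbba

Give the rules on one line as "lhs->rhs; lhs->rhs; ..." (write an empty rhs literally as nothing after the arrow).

aa->; aba->bb; bab->a

  | abbbb
  | abbbab => abba
  | abb
  | bbbaa => bbb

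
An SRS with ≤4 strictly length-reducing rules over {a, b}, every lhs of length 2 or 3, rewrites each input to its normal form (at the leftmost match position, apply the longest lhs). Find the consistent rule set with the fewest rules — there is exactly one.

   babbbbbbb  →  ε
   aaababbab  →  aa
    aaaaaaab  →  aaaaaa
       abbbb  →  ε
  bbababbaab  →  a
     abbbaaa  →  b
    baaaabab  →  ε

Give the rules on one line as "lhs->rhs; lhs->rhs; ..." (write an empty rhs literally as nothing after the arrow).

ab->; abb->; ba->b; bb->

  | babbbbbbb => bbbbbbbb => bbbbbb => bbbb => bb => ε
  | aaababbab => aaabbab => aaab => aa
  | aaaaaaab => aaaaaa
  | abbbb => bb => ε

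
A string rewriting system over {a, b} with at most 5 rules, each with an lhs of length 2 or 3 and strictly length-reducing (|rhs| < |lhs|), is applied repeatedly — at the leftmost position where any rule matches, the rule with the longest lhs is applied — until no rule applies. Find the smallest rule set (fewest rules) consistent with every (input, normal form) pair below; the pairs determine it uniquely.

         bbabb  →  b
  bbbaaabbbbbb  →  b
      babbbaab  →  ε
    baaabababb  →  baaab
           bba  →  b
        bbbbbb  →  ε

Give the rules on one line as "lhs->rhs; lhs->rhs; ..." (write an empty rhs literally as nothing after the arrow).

abb->b; bab->; bb->; bba->b

  | bbabb => bbb => b
  | bbbaaabbbbbb => baaabbbbbb => baabbbbb => babbbb => bbb => b
  | babbbaab => bbaab => bab => ε
  | baaabababb => baaaabb => baaab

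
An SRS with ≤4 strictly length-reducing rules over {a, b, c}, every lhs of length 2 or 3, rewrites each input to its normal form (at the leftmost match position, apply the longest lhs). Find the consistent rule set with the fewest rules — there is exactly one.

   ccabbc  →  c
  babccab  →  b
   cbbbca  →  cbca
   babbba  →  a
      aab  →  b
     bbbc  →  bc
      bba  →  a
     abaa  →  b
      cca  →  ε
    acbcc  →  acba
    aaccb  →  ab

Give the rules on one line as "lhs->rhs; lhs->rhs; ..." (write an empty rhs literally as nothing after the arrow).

aa->; aba->ba; bb->; cc->a

  | ccabbc => aabbc => bbc => c
  | babccab => babaab => bbaab => aab => b
  | cbbbca => cbca
  | babbba => baba => bba => a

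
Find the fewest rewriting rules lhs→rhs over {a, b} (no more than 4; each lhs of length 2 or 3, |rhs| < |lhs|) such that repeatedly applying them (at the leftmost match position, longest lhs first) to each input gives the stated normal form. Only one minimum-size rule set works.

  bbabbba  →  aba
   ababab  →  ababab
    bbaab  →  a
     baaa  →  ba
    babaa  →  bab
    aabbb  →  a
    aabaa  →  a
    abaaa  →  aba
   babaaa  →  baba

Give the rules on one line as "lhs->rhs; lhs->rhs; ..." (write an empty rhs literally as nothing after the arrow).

  | bbabbba => abbba => aba
  | ababab
  | bbaab => aab => a
  | baaa => ba

aa->; aab->a; bb->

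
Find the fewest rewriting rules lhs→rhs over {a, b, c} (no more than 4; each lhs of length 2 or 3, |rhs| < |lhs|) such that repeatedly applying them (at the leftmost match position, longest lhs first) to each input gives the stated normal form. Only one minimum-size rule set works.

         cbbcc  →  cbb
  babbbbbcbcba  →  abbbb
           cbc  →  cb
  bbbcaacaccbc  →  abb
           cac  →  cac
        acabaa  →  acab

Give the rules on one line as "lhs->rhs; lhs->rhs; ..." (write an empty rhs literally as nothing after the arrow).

ba->b; bba->ab; bc->b

  | cbbcc => cbbc => cbb
  | babbbbbcbcba => bbbbbbcbcba => bbbbbbbcba => bbbbbbbba => bbbbbbab => bbbbabb => bbabbb => abbbb
  | cbc => cb
  | bbbcaacaccbc => bbbaacaccbc => babacaccbc => bbacaccbc => abcaccbc => abaccbc => abccbc => abcbc => abbc => abb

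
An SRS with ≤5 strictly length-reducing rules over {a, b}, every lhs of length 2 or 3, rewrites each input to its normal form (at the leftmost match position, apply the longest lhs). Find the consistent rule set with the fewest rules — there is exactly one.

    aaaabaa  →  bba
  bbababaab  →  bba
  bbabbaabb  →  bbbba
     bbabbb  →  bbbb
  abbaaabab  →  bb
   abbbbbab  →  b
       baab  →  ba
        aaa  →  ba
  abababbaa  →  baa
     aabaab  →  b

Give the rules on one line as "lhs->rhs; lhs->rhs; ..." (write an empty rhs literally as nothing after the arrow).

  | aaaabaa => baabaa => baaa => bba
  | bbababaab => bbabaab => bbaab => bba
  | bbabbaabb => bbbaabb => bbbaaa => bbbba
  | bbabbb => bbbb

aaa->ba; ab->; abb->aa; bab->b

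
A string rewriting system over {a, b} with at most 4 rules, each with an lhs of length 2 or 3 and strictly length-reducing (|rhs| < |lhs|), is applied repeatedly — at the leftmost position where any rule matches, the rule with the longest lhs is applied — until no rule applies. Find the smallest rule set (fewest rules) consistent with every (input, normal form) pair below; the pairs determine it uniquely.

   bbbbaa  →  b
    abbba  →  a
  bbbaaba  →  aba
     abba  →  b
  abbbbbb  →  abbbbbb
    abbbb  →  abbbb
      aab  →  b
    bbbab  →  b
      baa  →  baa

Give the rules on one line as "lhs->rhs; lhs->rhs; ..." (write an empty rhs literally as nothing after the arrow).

aab->b; bab->; bba->ab

  | bbbbaa => bbaba => abba => aab => b
  | abbba => abab => a
  | bbbaaba => bababa => aba
  | abba => aab => b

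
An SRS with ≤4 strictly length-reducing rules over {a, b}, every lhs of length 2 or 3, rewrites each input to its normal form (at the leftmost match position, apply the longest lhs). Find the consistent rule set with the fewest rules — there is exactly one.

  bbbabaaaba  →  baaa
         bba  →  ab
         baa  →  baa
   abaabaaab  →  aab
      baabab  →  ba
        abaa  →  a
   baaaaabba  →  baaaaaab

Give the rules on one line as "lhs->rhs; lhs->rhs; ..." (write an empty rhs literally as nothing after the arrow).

  | bbbabaaaba => babbaaaba => babaaaba => baaaaba => baaa
  | bba => ab
  | baa
  | abaabaaab => abaaab => aab

aba->; bab->ba; bba->ab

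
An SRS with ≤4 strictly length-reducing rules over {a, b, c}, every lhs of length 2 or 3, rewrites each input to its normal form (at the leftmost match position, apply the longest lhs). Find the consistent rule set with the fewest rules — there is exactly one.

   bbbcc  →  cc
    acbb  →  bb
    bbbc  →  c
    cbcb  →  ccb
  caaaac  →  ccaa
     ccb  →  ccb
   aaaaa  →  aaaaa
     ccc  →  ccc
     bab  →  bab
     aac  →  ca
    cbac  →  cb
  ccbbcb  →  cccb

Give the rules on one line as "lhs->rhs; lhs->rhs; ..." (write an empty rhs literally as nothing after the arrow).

  | bbbcc => bbcc => bcc => cc
  | acbb => bb
  | bbbc => bbc => bc => c
  | cbcb => ccb

aac->ca; ac->; bc->c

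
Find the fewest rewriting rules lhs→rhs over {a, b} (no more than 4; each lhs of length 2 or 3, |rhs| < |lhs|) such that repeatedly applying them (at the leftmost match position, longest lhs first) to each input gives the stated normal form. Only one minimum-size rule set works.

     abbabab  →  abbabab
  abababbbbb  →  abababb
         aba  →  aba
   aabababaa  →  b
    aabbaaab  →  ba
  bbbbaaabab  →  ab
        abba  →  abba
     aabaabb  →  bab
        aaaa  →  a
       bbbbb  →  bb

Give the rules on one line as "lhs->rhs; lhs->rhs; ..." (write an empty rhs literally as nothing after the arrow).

aa->b; aab->ba; baa->a; bbb->

  | abbabab
  | abababbbbb => abababb
  | aba
  | aabababaa => baababaa => ababaa => abaa => aa => b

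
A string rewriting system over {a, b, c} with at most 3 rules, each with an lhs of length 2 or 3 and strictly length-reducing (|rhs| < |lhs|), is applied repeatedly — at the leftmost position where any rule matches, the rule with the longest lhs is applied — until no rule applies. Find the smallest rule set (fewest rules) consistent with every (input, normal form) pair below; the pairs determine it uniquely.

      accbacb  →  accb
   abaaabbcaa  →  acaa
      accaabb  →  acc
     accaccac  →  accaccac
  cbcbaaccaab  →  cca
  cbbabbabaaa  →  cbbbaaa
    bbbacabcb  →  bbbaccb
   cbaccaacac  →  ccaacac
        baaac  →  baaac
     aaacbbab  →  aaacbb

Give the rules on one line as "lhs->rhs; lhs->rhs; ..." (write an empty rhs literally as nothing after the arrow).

ab->; cba->

  | accbacb => accb
  | abaaabbcaa => aaabbcaa => aabcaa => acaa
  | accaabb => accab => acc
  | accaccac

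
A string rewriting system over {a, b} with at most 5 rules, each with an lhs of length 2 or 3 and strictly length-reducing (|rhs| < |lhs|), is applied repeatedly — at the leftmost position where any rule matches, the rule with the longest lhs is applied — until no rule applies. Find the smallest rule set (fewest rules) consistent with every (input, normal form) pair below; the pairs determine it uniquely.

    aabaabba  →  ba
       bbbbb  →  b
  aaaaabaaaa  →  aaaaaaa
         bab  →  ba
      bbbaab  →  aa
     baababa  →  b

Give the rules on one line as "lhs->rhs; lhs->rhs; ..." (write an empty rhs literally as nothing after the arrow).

  | aabaabba => aabba => ba
  | bbbbb => aabb => b
  | aaaaabaaaa => aaaaaaa
  | bab => ba

aab->; ab->a; aba->; bbb->aa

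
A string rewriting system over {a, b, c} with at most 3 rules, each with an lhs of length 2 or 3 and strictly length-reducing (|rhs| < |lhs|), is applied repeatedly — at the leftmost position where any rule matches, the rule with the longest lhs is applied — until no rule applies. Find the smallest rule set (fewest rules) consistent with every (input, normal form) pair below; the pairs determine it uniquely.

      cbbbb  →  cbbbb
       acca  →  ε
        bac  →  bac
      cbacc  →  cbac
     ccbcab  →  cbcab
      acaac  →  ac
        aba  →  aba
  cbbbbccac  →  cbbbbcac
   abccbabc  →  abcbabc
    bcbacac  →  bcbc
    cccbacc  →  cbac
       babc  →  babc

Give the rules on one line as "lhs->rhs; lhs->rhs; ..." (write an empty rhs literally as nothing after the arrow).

aca->; cc->c

  | cbbbb
  | acca => aca => ε
  | bac
  | cbacc => cbac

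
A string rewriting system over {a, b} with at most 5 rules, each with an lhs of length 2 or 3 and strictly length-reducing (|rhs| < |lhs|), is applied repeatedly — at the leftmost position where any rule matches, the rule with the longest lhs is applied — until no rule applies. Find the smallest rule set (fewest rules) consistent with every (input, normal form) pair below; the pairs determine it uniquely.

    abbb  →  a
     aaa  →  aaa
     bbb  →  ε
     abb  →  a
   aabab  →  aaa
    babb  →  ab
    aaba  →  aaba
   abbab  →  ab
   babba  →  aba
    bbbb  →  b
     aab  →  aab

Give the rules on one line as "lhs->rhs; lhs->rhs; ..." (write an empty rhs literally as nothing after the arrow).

bab->a; bb->; bba->; bbb->

  | abbb => a
  | aaa
  | bbb => ε
  | abb => a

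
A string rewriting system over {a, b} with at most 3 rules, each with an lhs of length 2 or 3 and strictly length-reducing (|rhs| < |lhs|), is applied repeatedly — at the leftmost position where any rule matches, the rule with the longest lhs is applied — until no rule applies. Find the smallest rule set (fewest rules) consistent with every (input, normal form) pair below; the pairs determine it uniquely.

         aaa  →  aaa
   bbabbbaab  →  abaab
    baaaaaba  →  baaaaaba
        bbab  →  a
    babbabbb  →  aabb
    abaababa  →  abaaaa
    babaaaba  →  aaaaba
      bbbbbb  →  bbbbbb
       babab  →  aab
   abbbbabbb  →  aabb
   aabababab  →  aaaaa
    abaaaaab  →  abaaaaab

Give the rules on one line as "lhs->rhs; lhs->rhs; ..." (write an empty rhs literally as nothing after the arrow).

bab->a; bba->ba

  | aaa
  | bbabbbaab => babbbaab => abbaab => abaab
  | baaaaaba
  | bbab => bab => a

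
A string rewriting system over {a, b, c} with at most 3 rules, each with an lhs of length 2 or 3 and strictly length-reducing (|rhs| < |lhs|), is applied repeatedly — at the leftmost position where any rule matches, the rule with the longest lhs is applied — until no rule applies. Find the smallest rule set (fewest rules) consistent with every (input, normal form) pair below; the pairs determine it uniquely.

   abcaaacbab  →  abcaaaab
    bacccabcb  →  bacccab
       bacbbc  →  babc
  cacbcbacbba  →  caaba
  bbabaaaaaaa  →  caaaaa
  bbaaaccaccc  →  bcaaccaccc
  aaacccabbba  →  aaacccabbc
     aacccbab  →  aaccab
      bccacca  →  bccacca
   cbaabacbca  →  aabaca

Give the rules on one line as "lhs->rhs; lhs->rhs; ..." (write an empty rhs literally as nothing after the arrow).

baa->c; bba->bc; cb->

  | abcaaacbab => abcaaaab
  | bacccabcb => bacccab
  | bacbbc => babc
  | cacbcbacbba => cacbacbba => caacbba => caaba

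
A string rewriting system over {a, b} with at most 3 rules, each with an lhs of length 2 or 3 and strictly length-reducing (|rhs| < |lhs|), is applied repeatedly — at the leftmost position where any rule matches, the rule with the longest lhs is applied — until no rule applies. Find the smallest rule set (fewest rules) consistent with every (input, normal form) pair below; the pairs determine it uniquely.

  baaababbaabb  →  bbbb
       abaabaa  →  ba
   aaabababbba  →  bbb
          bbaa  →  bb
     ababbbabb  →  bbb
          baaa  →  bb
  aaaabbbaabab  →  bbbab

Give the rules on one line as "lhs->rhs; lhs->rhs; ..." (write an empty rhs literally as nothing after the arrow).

  | baaababbaabb => bbbabbaabb => bbbaaaabb => bbbbabb => bbbbaa => bbbb
  | abaabaa => abbaa => aaaa => ba
  | aaabababbba => bbababbba => bbabaaba => bbabba => bbaaa => bbb
  | bbaa => bb

aa->; aaa->b; abb->aa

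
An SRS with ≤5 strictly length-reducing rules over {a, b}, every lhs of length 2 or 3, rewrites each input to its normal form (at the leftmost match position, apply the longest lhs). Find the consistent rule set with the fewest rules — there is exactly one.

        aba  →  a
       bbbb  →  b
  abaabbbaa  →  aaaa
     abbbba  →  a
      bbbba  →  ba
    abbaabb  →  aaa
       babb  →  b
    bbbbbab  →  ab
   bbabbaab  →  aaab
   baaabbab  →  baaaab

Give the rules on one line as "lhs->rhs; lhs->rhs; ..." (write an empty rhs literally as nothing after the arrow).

  | aba => a
  | bbbb => b
  | abaabbbaa => aabbbaa => aaaa
  | abbbba => aba => a

aba->a; bab->; bb->; bbb->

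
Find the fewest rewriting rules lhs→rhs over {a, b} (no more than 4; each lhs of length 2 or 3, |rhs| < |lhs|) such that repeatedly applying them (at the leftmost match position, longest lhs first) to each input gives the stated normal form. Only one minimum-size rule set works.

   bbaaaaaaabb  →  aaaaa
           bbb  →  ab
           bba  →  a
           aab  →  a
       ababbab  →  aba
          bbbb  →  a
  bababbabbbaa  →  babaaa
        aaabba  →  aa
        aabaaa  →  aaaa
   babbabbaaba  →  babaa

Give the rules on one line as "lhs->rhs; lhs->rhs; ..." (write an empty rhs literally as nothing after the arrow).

  | bbaaaaaaabb => aaaaaaabb => aaaaaab => aaaaa
  | bbb => ab
  | bba => a
  | aab => a

aab->a; bb->; bbb->ab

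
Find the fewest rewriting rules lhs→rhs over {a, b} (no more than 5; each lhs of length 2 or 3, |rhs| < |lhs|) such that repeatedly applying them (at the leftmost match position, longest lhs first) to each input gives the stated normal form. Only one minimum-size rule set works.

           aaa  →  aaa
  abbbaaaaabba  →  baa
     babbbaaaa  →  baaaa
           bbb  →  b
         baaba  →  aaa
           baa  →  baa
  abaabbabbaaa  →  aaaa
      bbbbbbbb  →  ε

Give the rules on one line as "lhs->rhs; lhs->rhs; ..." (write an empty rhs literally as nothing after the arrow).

  | aaa
  | abbbaaaaabba => bbaaaaabba => aaaaaabba => aaaababa => aabaaba => baaaba => babaa => baa
  | babbbaaaa => bbbaaaa => baaaa
  | bbb => b

aab->ba; ab->; bb->; bba->aa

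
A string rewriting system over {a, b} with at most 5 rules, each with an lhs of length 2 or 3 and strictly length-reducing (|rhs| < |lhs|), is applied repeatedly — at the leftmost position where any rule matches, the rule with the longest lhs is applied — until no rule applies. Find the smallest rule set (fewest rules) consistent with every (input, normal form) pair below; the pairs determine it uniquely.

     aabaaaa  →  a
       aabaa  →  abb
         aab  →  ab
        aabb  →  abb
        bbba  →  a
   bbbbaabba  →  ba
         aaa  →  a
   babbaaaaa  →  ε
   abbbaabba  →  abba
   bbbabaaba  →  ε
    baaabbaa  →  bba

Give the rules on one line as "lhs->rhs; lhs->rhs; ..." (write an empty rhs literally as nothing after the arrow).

  | aabaaaa => abaaaa => abbaa => abbb => a
  | aabaa => abaa => abb
  | aab => ab
  | aabb => abb

aa->; aab->ab; baa->bb; bbb->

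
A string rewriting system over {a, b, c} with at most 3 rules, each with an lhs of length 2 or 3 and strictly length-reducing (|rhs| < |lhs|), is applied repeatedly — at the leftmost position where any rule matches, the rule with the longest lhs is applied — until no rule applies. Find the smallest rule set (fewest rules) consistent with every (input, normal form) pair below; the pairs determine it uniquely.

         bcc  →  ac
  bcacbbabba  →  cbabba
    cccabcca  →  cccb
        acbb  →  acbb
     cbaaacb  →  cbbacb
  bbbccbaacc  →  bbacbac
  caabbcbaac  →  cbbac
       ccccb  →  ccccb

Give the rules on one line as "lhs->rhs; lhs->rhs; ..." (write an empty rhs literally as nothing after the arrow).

aa->b; bc->a; bcb->c

  | bcc => ac
  | bcacbbabba => aacbbabba => bcbbabba => cbabba
  | cccabcca => cccaaca => cccbca => cccaa => cccb
  | acbb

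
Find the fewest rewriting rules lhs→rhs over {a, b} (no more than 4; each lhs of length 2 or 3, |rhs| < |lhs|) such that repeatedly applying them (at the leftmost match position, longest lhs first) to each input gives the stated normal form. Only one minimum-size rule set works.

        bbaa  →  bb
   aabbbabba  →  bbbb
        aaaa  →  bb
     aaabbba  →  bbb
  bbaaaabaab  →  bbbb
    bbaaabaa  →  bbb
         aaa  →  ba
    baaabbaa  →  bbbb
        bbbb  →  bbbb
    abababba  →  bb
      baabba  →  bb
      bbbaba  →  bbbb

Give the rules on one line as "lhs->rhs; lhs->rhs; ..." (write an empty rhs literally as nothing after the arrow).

  | bbaa => bba => bb
  | aabbbabba => bbabba => bbbba => bbbb
  | aaaa => baa => bb
  | aaabbba => babbba => bbaba => bbba => bbb

aa->b; aab->; abb->ba; bba->bb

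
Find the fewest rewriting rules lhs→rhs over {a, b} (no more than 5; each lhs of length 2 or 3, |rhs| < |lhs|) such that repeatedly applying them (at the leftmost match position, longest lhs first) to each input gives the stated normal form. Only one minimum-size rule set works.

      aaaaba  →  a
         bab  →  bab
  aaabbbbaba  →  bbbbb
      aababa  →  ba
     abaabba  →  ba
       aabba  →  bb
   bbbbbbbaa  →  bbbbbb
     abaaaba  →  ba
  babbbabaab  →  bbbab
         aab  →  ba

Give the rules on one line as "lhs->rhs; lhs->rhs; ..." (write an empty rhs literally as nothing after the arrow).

  | aaaaba => aabaa => baaa => a
  | bab
  | aaabbbbaba => ababbbaba => bbbbaba => bbbbb
  | aababa => baaba => ba

aab->ba; aba->b; abb->; baa->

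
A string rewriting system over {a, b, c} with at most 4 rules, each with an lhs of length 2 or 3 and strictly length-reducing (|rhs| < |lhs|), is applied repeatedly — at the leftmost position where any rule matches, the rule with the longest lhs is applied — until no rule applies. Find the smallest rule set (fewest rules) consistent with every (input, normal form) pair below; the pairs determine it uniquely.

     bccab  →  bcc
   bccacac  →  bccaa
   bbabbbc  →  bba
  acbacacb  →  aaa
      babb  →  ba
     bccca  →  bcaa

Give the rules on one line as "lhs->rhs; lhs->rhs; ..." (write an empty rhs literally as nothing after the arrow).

ab->a; ac->a; cab->c; ccc->ca

  | bccab => bcc
  | bccacac => bccaac => bccaa
  | bbabbbc => bbabbc => bbabc => bbac => bba
  | acbacacb => abacacb => aacacb => aaacb => aaab => aaa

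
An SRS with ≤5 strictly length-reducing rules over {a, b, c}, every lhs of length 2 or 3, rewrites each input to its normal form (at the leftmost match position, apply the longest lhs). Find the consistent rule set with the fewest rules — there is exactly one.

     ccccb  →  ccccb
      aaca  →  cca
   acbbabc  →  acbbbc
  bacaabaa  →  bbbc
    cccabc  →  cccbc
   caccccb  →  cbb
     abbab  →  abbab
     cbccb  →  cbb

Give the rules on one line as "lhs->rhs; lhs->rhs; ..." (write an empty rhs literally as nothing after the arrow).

aa->c; abc->bc; acc->b; bcc->b

  | ccccb
  | aaca => cca
  | acbbabc => acbbbc
  | bacaabaa => baccbaa => bbbaa => bbbc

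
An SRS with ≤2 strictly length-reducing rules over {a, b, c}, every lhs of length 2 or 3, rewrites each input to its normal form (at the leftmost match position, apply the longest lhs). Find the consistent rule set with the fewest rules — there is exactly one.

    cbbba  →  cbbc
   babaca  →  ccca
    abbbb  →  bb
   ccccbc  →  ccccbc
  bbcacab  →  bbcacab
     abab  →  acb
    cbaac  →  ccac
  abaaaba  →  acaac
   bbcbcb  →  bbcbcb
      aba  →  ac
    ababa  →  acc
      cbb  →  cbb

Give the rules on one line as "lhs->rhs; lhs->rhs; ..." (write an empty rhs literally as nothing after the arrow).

  | cbbba => cbbc
  | babaca => cbaca => ccca
  | abbbb => bb
  | ccccbc

abb->; ba->c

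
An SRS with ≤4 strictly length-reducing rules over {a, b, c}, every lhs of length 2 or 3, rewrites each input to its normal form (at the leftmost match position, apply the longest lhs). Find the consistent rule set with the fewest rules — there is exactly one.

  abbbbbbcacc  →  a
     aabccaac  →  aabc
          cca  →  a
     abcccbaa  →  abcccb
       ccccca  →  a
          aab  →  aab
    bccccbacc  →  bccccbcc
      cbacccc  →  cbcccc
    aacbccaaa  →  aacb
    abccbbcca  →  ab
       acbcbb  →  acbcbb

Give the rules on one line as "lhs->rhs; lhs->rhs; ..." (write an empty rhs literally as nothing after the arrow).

ba->b; bbc->; ca->a

  | abbbbbbcacc => abbbbacc => abbbbcc => abbc => a
  | aabccaac => aabcaac => aabaac => aabac => aabc
  | cca => ca => a
  | abcccbaa => abcccba => abcccb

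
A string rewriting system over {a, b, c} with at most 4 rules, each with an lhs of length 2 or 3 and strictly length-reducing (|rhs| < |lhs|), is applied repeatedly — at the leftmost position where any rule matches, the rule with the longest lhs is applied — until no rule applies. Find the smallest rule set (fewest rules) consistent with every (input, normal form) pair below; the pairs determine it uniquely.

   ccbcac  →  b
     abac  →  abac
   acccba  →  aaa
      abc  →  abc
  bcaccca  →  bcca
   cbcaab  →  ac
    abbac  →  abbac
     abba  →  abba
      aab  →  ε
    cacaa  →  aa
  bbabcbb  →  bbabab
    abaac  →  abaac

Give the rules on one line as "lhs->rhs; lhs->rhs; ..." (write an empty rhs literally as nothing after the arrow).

aab->; cac->; cb->a; ccb->b

  | ccbcac => bcac => b
  | abac
  | acccba => acba => aaa
  | abc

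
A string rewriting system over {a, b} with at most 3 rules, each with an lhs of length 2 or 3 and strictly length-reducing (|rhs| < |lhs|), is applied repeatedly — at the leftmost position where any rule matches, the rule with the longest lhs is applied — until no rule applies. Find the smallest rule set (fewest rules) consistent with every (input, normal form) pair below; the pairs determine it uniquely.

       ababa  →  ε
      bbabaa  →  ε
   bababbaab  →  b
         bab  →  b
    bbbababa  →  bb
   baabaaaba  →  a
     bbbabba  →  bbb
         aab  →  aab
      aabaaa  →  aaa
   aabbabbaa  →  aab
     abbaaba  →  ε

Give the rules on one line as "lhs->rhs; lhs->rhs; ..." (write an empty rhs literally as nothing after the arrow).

aba->; ba->

  | ababa => ba => ε
  | bbabaa => bbaa => ba => ε
  | bababbaab => babbaab => bbaab => bab => b
  | bab => b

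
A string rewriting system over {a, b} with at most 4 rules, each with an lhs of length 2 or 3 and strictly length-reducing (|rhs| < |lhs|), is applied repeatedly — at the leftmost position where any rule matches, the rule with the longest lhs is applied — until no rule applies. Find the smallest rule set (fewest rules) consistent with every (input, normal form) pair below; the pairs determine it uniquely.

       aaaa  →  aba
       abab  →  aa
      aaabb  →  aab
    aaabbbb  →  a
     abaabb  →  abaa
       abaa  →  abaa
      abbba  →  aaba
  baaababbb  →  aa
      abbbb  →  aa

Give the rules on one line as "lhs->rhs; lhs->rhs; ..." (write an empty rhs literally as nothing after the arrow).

aaa->ab; bab->a; bb->; bbb->ab

  | aaaa => aba
  | abab => aa
  | aaabb => abbb => aab
  | aaabbbb => abbbbb => aabbb => aaab => abb => a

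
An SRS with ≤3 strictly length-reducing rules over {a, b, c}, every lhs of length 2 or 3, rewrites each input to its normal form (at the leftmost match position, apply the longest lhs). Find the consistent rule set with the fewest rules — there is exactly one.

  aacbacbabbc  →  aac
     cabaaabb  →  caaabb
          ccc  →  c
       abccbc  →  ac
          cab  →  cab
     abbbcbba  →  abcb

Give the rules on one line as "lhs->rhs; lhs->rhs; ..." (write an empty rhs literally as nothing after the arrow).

  | aacbacbabbc => aaccbabbc => aababbc => aabbc => aac
  | cabaaabb => caaabb
  | ccc => c
  | abccbc => abbc => ac

ba->; bbc->c; cc->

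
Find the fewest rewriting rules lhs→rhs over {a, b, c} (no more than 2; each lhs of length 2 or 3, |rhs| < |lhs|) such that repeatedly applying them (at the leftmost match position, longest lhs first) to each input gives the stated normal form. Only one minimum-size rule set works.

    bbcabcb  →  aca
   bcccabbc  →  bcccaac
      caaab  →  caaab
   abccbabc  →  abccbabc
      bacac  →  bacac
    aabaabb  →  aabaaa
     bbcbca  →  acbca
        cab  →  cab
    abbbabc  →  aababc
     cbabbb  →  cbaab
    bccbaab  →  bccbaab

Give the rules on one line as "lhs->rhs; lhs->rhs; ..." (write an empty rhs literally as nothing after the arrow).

bb->a; bcb->

  | bbcabcb => acabcb => aca
  | bcccabbc => bcccaac
  | caaab
  | abccbabc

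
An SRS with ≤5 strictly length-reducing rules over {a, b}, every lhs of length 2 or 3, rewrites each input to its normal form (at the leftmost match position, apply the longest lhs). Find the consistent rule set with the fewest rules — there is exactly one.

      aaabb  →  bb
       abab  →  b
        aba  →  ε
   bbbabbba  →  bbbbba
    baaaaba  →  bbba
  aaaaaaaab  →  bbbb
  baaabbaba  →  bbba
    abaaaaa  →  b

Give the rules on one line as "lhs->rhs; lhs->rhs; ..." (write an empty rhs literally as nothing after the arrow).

  | aaabb => babb => bb
  | abab => b
  | aba => ε
  | bbbabbba => bbbbba

aa->; aaa->ba; aba->; bab->b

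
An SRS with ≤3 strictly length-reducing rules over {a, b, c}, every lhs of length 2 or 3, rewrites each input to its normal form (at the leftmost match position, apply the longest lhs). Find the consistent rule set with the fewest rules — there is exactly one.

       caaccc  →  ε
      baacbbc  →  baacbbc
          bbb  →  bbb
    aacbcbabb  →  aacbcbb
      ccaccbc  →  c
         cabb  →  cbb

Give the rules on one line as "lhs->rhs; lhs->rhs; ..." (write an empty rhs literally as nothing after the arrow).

ab->; ca->c; cc->

  | caaccc => caccc => cccc => cc => ε
  | baacbbc
  | bbb
  | aacbcbabb => aacbcbb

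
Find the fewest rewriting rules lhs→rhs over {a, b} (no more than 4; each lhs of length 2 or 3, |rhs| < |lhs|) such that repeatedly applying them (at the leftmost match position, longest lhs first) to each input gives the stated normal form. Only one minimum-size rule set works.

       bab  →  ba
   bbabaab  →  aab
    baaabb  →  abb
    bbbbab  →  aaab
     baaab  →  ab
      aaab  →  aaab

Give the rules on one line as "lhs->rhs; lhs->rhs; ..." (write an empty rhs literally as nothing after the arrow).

baa->; bab->ba; bba->aa

  | bab => ba
  | bbabaab => aabaab => aab
  | baaabb => abb
  | bbbbab => bbaab => aaab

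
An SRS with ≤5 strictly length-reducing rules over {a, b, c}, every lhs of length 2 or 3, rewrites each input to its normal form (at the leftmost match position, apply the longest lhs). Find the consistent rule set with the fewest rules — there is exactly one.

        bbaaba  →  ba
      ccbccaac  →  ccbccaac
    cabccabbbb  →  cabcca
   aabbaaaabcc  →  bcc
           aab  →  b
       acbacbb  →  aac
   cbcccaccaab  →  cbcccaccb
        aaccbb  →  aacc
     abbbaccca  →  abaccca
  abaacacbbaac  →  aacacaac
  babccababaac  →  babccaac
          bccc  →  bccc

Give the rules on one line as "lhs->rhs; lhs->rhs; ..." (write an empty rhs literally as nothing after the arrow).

  | bbaaba => aaba => ba
  | ccbccaac
  | cabccabbbb => cabccabb => cabcca
  | aabbaaaabcc => bbaaaabcc => aaaabcc => aabcc => bcc

aab->b; baa->a; bb->; cba->a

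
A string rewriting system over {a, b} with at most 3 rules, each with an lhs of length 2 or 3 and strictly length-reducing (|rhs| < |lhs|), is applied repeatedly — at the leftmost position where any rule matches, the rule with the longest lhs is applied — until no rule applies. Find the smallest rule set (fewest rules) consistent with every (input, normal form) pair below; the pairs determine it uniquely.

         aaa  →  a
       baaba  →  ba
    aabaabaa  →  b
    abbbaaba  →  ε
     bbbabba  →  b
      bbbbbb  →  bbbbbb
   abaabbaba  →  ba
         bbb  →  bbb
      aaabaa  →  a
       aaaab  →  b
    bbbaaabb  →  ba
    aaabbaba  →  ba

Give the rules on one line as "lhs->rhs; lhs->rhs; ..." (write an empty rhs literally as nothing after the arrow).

  | aaa => a
  | baaba => bba => ba
  | aabaabaa => baabaa => bbaa => baa => b
  | abbbaaba => abbaaba => abaaba => aaaba => aba => aa => ε

aa->; ab->a; bba->ba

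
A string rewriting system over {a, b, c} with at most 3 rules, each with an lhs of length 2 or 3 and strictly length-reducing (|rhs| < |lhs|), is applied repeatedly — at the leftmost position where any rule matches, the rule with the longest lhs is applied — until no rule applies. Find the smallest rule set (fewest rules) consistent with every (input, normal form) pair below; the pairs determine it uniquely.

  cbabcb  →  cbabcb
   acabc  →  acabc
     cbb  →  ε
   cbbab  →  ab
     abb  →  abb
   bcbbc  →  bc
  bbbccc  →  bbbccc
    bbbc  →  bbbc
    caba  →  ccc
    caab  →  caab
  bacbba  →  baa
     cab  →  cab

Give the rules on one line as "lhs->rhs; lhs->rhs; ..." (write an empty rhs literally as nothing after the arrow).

  | cbabcb
  | acabc
  | cbb => ε
  | cbbab => ab

aba->cc; cbb->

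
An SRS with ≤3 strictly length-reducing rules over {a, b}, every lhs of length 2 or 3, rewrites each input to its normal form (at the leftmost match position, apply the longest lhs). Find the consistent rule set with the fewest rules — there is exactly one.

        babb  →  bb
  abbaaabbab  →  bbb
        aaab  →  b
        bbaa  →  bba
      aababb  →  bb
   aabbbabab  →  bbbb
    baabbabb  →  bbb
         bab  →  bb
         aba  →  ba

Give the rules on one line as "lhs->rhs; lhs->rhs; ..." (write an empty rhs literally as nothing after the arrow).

aa->a; ab->b; abb->b

  | babb => bb
  | abbaaabbab => baaabbab => baabbab => babbab => bbab => bbb
  | aaab => aab => ab => b
  | bbaa => bba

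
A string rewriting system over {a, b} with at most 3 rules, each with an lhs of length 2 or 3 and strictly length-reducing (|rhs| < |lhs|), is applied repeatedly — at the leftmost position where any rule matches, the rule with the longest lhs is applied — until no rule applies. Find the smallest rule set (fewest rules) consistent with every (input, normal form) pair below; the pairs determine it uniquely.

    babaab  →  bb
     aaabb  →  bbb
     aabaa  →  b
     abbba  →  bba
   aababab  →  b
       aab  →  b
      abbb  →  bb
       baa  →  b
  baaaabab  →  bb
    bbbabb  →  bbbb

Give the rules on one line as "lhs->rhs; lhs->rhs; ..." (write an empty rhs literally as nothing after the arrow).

  | babaab => baab => bb
  | aaabb => bbb
  | aabaa => baa => b
  | abbba => bba

aa->; aaa->b; ab->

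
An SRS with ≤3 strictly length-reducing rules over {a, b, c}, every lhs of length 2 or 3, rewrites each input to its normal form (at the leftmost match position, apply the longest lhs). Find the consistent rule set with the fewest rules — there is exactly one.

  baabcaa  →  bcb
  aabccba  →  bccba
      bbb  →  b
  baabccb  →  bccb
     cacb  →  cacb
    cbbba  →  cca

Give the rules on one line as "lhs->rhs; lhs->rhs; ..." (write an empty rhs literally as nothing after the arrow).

aa->b; bb->b; bba->ca

  | baabcaa => bbbcaa => bbcaa => bcaa => bcb
  | aabccba => bbccba => bccba
  | bbb => bb => b
  | baabccb => bbbccb => bbccb => bccb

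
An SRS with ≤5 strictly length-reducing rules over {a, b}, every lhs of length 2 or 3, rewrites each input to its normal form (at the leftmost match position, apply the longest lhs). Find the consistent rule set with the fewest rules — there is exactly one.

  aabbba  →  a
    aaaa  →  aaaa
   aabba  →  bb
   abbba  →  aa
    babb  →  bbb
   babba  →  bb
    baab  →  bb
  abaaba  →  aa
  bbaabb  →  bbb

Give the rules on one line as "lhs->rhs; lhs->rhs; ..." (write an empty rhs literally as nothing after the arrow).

  | aabbba => bbbba => bbab => abb => ab => a
  | aaaa
  | aabba => bbba => bab => bb
  | abbba => abba => aba => aa

aab->bb; ab->a; ba->b; bba->ab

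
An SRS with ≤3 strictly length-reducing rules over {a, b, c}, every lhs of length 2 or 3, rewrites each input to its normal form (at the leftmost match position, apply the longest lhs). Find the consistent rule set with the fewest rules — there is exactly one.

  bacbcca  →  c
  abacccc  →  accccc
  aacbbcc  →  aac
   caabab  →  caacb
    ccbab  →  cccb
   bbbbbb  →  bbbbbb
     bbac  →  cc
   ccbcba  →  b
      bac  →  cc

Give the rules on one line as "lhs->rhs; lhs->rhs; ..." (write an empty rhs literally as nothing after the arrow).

  | bacbcca => ccbcca => cbca => ba => c
  | abacccc => accccc
  | aacbbcc => aacbcc => aabc => aac
  | caabab => caacb

ba->c; bc->c; cbc->b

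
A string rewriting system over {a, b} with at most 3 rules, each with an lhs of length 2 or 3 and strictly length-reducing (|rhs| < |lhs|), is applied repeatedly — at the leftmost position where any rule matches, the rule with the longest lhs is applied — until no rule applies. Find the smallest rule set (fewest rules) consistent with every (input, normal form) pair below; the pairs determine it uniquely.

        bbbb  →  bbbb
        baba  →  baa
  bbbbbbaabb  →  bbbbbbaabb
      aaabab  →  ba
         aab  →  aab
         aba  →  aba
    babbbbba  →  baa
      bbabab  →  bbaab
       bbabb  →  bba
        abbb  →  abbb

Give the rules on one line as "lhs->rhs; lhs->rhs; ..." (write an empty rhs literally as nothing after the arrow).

aaa->; bab->ba

  | bbbb
  | baba => baa
  | bbbbbbaabb
  | aaabab => bab => ba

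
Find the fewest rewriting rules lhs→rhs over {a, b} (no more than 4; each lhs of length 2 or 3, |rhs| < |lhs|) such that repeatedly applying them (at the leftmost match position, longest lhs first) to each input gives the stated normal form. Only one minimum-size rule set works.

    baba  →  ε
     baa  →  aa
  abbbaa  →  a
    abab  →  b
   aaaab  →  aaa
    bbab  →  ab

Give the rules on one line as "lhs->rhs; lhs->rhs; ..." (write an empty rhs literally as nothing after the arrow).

  | baba => aba => ε
  | baa => aa
  | abbbaa => abbaa => abaa => a
  | abab => b

aab->a; aba->; ba->a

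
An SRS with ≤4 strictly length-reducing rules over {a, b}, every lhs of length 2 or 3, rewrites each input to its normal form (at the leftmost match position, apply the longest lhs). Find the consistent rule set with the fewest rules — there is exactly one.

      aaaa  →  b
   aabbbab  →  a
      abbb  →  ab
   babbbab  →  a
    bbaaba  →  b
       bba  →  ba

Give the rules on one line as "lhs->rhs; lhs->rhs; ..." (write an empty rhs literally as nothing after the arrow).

  | aaaa => baa => bb => b
  | aabbbab => abbab => abab => aab => a
  | abbb => abb => ab
  | babbbab => abbbab => abbab => abab => aab => a

aa->b; aab->a; bab->ab; bb->b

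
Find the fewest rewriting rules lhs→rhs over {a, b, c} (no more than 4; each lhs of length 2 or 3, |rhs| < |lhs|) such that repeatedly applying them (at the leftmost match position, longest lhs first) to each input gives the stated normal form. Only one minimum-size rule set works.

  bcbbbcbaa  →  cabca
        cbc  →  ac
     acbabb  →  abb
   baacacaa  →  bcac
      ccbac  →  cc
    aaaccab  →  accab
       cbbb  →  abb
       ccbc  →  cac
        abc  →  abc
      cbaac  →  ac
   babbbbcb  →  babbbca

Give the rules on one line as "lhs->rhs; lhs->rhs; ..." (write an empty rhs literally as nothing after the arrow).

aa->; bcb->ca; cb->a

  | bcbbbcbaa => cabbcbaa => cabcaaa => cabca
  | cbc => ac
  | acbabb => aaabb => abb
  | baacacaa => bcacaa => bcac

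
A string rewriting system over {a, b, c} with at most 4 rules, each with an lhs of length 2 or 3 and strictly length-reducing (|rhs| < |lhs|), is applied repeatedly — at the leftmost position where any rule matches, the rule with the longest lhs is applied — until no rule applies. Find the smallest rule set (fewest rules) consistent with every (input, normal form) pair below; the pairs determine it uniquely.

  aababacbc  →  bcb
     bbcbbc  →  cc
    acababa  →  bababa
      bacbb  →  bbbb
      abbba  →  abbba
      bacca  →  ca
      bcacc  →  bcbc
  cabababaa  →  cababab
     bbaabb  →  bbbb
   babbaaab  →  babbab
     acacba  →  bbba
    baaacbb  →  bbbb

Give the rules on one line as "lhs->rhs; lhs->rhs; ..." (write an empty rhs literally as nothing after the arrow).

  | aababacbc => babacbc => babbbc => babc => bcb
  | bbcbbc => cbbc => cc
  | acababa => bababa
  | bacbb => bbbb

aa->; abc->cb; ac->b; bbc->c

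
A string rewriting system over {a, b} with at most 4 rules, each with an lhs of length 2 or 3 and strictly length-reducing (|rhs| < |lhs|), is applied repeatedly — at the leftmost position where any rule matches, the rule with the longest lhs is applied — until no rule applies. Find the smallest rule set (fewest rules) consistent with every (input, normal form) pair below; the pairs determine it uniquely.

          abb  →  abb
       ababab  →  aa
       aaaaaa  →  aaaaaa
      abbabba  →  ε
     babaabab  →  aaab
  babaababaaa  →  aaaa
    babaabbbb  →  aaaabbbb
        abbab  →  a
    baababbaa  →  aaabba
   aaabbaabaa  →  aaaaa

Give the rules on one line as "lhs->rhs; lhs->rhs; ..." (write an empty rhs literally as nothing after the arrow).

aba->; baa->ba; bab->aa

  | abb
  | ababab => bab => aa
  | aaaaaa
  | abbabba => abaaba => aba => ε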